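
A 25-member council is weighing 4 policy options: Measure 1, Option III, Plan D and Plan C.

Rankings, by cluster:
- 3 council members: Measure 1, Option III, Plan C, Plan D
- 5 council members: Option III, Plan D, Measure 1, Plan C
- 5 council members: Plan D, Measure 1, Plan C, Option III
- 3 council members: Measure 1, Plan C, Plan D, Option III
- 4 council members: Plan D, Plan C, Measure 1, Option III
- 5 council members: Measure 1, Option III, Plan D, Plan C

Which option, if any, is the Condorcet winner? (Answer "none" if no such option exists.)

none

Head-to-head results (25 council members):
Measure 1 vs Option III: Measure 1, 20–5.
Measure 1 vs Plan D: Plan D wins 14–11.
Measure 1 vs Plan C: Measure 1, 21–4.
Option III vs Plan D: Option III preferred on 3+5+5 = 13 ballots; Option III wins 13–12.
Option III vs Plan C: 3+5+5 = 13 for Option III, 12 for Plan C — Option III by 13–12.
Plan D vs Plan C: Plan D preferred on 5+5+4+5 = 19 ballots; Plan D wins 19–6.
No option is unbeaten: Measure 1 loses to Plan D; Option III loses to Measure 1; Plan D loses to Option III; Plan C loses to Measure 1. In particular Measure 1 beats Option III beats Plan D beats Measure 1 is a majority cycle — no Condorcet winner exists.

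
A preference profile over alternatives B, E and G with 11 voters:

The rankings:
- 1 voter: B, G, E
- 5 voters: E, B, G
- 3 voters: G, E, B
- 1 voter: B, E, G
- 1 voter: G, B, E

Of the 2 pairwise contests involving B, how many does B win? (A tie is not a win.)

1

B against each rival (11 voters):
B vs E: 1+1+1 = 3 for B, 8 for E — E by 8–3.
B vs G: B is ranked higher on 1+5+1 = 7 ballots, G on 4. B wins 7–4.
B beats G; loses to E — 1 pairwise win.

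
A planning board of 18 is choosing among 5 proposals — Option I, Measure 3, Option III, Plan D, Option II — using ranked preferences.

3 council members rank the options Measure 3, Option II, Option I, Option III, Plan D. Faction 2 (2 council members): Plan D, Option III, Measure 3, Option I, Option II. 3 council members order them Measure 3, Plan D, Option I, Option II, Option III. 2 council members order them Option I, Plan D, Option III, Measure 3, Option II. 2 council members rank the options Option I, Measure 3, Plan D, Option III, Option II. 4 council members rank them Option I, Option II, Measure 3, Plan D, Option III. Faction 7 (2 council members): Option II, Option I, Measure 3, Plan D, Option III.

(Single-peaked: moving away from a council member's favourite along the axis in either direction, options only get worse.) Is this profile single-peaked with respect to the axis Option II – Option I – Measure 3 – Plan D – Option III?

Axis positions: Option II=1, Option I=2, Measure 3=3, Plan D=4, Option III=5.
Faction 1: ranking walks positions 3-1-2-5-4; Option II is ranked above Option I even though Option I lies between Option II and the peak Measure 3 on the axis — preferences dip and rise again. Not single-peaked.
Faction 2 (peak Plan D at position 4): ranking walks positions 4-5-3-2-1, expanding outward from the peak — single-peaked.
Faction 3 (peak Measure 3 at position 3): ranking walks positions 3-4-2-1-5, expanding outward from the peak — single-peaked.
Faction 4: ranking walks positions 2-4-5-3-1; Plan D is ranked above Measure 3 even though Measure 3 lies between Plan D and the peak Option I on the axis — preferences dip and rise again. Not single-peaked.
Faction 5 (peak Option I at position 2): ranking walks positions 2-3-4-5-1, expanding outward from the peak — single-peaked.
Faction 6 (peak Option I at position 2): ranking walks positions 2-1-3-4-5, expanding outward from the peak — single-peaked.
Faction 7 (peak Option II at position 1): ranking walks positions 1-2-3-4-5, expanding outward from the peak — single-peaked.
Faction 1 violates single-peakedness, so the profile is not single-peaked on this axis.

no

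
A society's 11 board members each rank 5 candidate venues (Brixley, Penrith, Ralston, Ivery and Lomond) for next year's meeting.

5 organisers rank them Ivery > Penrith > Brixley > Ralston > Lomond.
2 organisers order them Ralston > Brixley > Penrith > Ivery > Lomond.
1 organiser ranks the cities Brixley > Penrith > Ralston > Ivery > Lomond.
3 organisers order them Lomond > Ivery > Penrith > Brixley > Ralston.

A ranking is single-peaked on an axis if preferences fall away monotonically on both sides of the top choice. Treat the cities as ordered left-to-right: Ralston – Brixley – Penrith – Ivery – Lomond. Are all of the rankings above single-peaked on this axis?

Axis positions: Ralston=1, Brixley=2, Penrith=3, Ivery=4, Lomond=5.
Type 1 (peak Ivery at position 4): ranking walks positions 4-3-2-1-5, expanding outward from the peak — single-peaked.
Type 2 (peak Ralston at position 1): ranking walks positions 1-2-3-4-5, expanding outward from the peak — single-peaked.
Type 3 (peak Brixley at position 2): ranking walks positions 2-3-1-4-5, expanding outward from the peak — single-peaked.
Type 4 (peak Lomond at position 5): ranking walks positions 5-4-3-2-1, expanding outward from the peak — single-peaked.
Every ranking is single-peaked on this axis.

yes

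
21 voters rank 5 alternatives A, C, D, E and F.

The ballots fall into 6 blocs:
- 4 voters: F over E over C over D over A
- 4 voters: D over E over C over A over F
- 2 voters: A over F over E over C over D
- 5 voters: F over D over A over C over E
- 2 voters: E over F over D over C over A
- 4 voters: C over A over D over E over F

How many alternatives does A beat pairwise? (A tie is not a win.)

1

A against each rival (21 voters):
A vs C: A preferred on 2+5 = 7 ballots; C wins 14–7.
A vs D: D, 15–6.
A vs E: 2+5+4 = 11 for A, 10 for E — A by 11–10.
A vs F: A preferred on 4+2+4 = 10 ballots; F wins 11–10.
A beats E; loses to C, D, F — 1 pairwise win.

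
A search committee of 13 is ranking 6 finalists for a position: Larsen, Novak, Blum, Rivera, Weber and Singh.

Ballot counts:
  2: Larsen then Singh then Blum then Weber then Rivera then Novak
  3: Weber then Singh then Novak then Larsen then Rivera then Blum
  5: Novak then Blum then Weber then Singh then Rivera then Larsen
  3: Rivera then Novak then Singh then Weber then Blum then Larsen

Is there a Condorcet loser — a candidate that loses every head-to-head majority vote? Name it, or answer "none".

Head-to-head results (13 committee members):
Larsen vs Novak: 2 to 11, Novak.
Larsen vs Blum: Blum wins 8–5.
Larsen vs Rivera: Rivera, 8–5.
Larsen vs Weber: 2 to 11, Weber.
Larsen vs Singh: Larsen is ranked higher on 2 ballots, Singh on 11. Singh wins 11–2.
Novak–Blum: Novak 11–2.
Novak vs Rivera: Novak, 8–5.
Novak vs Weber: 8 to 5, Novak.
Novak vs Singh: Novak preferred on 5+3 = 8 ballots; Novak wins 8–5.
Blum vs Rivera: Blum is ranked higher on 2+5 = 7 ballots, Rivera on 6. Blum wins 7–6.
Blum vs Weber: Blum wins 7–6.
Blum vs Singh: Singh wins 8–5.
Rivera vs Weber: 3 to 10, Weber.
Rivera vs Singh: Rivera is ranked higher on 3 ballots, Singh on 10. Singh wins 10–3.
Weber–Singh: Weber 8–5.
Larsen loses to every other candidate — it is the Condorcet loser.

Larsen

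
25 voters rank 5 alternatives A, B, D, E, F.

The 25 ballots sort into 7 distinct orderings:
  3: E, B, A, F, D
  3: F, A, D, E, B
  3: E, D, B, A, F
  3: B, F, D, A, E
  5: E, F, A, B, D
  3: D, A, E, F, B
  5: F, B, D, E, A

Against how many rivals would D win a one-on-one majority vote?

D against each rival (25 voters):
D vs A: 14 to 11, D.
D–B: B 16–9.
D vs E: D, 14–11.
D vs F: 3+3 = 6 for D, 19 for F — F by 19–6.
D beats A, E; loses to B, F — 2 pairwise wins.

2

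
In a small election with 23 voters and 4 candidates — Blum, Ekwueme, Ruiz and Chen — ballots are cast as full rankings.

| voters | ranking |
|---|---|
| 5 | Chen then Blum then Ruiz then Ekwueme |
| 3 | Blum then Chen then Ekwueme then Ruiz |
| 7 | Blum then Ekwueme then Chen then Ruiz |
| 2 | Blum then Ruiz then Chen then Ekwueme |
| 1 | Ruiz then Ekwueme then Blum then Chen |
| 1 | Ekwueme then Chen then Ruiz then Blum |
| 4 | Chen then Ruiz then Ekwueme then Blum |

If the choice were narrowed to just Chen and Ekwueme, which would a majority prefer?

Chen

Ballots ranking Chen above Ekwueme: 5 + 3 + 2 + 4 = 14.
Ballots ranking Ekwueme above Chen: 23 − 14 = 9.
Chen wins the head-to-head 14–9.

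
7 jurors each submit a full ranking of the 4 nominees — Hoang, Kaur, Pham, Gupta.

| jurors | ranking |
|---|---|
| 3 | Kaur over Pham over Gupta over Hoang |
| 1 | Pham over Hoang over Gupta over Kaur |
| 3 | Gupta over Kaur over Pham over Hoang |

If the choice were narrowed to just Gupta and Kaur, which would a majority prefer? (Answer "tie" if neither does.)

Gupta

Ballots ranking Gupta above Kaur: 1 + 3 = 4.
Ballots ranking Kaur above Gupta: 7 − 4 = 3.
Gupta wins the head-to-head 4–3.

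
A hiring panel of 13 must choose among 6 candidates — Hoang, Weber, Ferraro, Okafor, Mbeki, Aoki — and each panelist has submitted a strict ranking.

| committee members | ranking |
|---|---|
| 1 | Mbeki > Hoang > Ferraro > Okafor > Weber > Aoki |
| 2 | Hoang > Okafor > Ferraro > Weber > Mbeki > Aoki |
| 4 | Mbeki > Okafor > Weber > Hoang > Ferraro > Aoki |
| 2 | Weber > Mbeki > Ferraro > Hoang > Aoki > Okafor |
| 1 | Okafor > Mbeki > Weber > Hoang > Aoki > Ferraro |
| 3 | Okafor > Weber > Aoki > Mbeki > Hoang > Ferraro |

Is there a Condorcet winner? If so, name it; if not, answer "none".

none

Pairwise majorities:
Hoang vs Weber: Weber wins 10–3.
Hoang vs Ferraro: Hoang wins 11–2.
Hoang vs Okafor: Okafor, 8–5.
Hoang vs Mbeki: Mbeki wins 11–2.
Hoang vs Aoki: Hoang, 10–3.
Weber vs Ferraro: Weber wins 10–3.
Weber–Okafor: Okafor 11–2.
Weber–Mbeki: Weber 7–6.
Weber vs Aoki: Weber wins 13–0.
Ferraro–Okafor: Okafor 10–3.
Ferraro–Mbeki: Mbeki 11–2.
Ferraro vs Aoki: Ferraro wins 9–4.
Okafor vs Mbeki: Mbeki, 7–6.
Okafor vs Aoki: Okafor, 11–2.
Mbeki vs Aoki: Mbeki wins 10–3.
Each candidate drops at least one matchup (Hoang loses to Weber; Weber loses to Okafor; Ferraro loses to Hoang; Okafor loses to Mbeki; Mbeki loses to Weber; Aoki loses to Hoang); the cycle Weber > Mbeki > Okafor > Weber rules out a Condorcet winner.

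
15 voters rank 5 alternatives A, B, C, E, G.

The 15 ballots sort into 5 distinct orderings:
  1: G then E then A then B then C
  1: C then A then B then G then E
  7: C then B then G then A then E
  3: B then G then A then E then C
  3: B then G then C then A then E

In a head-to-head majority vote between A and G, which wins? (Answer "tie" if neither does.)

Ballots ranking A above G: 1.
Ballots ranking G above A: 15 − 1 = 14.
G wins the head-to-head 14–1.

G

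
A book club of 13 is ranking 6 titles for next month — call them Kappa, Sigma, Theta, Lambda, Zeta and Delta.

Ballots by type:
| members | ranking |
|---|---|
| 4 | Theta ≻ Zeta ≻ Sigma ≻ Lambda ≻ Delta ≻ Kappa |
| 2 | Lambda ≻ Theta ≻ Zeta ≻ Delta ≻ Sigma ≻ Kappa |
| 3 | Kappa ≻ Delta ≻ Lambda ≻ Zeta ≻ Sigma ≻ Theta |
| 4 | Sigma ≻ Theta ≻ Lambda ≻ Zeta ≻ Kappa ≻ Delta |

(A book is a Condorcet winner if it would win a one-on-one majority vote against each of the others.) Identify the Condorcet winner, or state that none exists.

Head-to-head results (13 members):
Kappa vs Sigma: Kappa preferred on 3 ballots; Sigma wins 10–3.
Kappa vs Theta: 3 to 10, Theta.
Kappa vs Lambda: Kappa preferred on 3 ballots; Lambda wins 10–3.
Kappa vs Zeta: Kappa preferred on 3 ballots; Zeta wins 10–3.
Kappa vs Delta: Kappa preferred on 3+4 = 7 ballots; Kappa wins 7–6.
Sigma vs Theta: Sigma preferred on 3+4 = 7 ballots; Sigma wins 7–6.
Sigma vs Lambda: 8 to 5, Sigma.
Sigma vs Zeta: Sigma is ranked higher on 4 ballots, Zeta on 9. Zeta wins 9–4.
Sigma vs Delta: 8 to 5, Sigma.
Theta vs Lambda: Theta is ranked higher on 4+4 = 8 ballots, Lambda on 5. Theta wins 8–5.
Theta vs Zeta: Theta preferred on 4+2+4 = 10 ballots; Theta wins 10–3.
Theta vs Delta: Theta is ranked higher on 4+2+4 = 10 ballots, Delta on 3. Theta wins 10–3.
Lambda vs Zeta: Lambda is ranked higher on 2+3+4 = 9 ballots, Zeta on 4. Lambda wins 9–4.
Lambda vs Delta: Lambda preferred on 4+2+4 = 10 ballots; Lambda wins 10–3.
Zeta vs Delta: Zeta preferred on 4+2+4 = 10 ballots; Zeta wins 10–3.
Each book drops at least one matchup (Kappa loses to Sigma; Sigma loses to Zeta; Theta loses to Sigma; Lambda loses to Sigma; Zeta loses to Theta; Delta loses to Kappa); the cycle Sigma → Theta → Zeta → Sigma rules out a Condorcet winner.

none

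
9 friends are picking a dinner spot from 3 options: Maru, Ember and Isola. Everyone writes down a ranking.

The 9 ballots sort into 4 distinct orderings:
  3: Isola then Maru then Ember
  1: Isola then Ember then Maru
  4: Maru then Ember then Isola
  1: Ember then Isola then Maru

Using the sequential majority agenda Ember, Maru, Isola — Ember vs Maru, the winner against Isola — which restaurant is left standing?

Round 1: Ember vs Maru — 2–7, Maru advances.
Round 2: Maru vs Isola — 4–5, Isola advances.
Isola survives the agenda.

Isola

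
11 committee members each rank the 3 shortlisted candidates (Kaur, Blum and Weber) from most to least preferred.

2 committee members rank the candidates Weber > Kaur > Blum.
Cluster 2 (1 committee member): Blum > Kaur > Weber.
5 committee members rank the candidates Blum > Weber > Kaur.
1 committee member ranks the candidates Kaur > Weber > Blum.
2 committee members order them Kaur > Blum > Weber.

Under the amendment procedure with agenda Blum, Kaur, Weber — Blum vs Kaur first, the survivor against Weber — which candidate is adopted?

Blum

Round 1: Blum vs Kaur — 6–5, Blum advances.
Round 2: Blum vs Weber — 8–3, Blum advances.
The agenda winner is Blum.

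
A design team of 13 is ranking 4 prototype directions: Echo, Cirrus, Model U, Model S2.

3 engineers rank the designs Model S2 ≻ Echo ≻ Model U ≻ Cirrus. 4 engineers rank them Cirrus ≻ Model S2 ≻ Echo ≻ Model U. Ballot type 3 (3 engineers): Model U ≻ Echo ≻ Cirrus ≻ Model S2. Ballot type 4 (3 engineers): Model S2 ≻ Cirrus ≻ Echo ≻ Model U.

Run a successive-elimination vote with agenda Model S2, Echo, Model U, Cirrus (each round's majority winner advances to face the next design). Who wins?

Round 1: Model S2 vs Echo — 10–3, Model S2 advances.
Round 2: Model S2 vs Model U — 10–3, Model S2 advances.
Round 3: Model S2 vs Cirrus — 6–7, Cirrus advances.
Cirrus survives the agenda.

Cirrus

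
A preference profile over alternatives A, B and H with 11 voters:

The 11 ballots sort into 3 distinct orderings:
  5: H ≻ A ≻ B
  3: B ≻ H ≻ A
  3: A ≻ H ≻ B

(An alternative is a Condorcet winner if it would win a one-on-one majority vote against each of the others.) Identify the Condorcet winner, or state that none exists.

Pairwise majorities:
A vs B: A wins 8–3.
A vs H: H wins 8–3.
B–H: H 8–3.
H wins every pairwise contest, so H is the Condorcet winner.

H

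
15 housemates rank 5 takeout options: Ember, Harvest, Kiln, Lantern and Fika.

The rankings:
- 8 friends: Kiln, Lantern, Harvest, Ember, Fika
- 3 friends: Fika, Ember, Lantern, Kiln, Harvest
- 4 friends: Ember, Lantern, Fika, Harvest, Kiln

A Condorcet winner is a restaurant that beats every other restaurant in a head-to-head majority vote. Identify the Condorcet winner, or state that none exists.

Pairwise majorities:
Ember–Harvest: Harvest 8–7.
Ember vs Kiln: Kiln wins 8–7.
Ember vs Lantern: Ember preferred on 3+4 = 7 ballots; Lantern wins 8–7.
Ember vs Fika: Ember preferred on 8+4 = 12 ballots; Ember wins 12–3.
Harvest–Kiln: Kiln 11–4.
Harvest vs Lantern: Lantern, 15–0.
Harvest vs Fika: Harvest preferred on 8 ballots; Harvest wins 8–7.
Kiln vs Lantern: Kiln, 8–7.
Kiln vs Fika: 8 to 7, Kiln.
Lantern vs Fika: 8+4 = 12 for Lantern, 3 for Fika — Lantern by 12–3.
Kiln defeats every rival head-to-head and is the Condorcet winner.

Kiln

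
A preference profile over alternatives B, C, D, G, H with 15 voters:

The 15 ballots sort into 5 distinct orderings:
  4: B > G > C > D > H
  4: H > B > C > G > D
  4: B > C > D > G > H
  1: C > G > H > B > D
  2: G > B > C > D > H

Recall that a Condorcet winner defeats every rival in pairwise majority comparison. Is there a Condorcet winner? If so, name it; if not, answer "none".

Pairwise majorities:
B vs C: B wins 14–1.
B–D: B 15–0.
B vs G: B wins 12–3.
B vs H: B wins 10–5.
C–D: C 15–0.
C vs G: C wins 9–6.
C vs H: C wins 11–4.
D vs G: G wins 11–4.
D–H: D 10–5.
G vs H: G wins 11–4.
B defeats every rival head-to-head and is the Condorcet winner.

B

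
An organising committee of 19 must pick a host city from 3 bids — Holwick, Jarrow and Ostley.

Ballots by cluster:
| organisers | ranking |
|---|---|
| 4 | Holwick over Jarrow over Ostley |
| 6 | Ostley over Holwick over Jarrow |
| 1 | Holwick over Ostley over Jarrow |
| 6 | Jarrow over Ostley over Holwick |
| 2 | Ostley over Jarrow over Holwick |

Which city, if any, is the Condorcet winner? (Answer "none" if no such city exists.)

none

Pairwise majorities:
Holwick vs Jarrow: Holwick is ranked higher on 4+6+1 = 11 ballots, Jarrow on 8. Holwick wins 11–8.
Holwick vs Ostley: 5 to 14, Ostley.
Jarrow vs Ostley: Jarrow is ranked higher on 4+6 = 10 ballots, Ostley on 9. Jarrow wins 10–9.
Every city loses at least once (Holwick loses to Ostley; Jarrow loses to Holwick; Ostley loses to Jarrow). The majority relation contains the cycle Holwick → Jarrow → Ostley → Holwick, so there is no Condorcet winner.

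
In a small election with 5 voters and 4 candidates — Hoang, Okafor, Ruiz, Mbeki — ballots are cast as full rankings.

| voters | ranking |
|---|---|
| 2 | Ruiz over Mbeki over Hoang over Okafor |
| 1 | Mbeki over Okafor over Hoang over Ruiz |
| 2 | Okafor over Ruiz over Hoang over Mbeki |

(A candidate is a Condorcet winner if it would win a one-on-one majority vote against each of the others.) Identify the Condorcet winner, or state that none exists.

none

Pairwise majorities:
Hoang–Okafor: Okafor 3–2.
Hoang–Ruiz: Ruiz 4–1.
Hoang vs Mbeki: Mbeki wins 3–2.
Okafor–Ruiz: Okafor 3–2.
Okafor vs Mbeki: Mbeki, 3–2.
Ruiz–Mbeki: Ruiz 4–1.
No candidate is unbeaten: Hoang loses to Okafor; Okafor loses to Mbeki; Ruiz loses to Okafor; Mbeki loses to Ruiz. In particular Okafor → Ruiz → Mbeki → Okafor is a majority cycle — no Condorcet winner exists.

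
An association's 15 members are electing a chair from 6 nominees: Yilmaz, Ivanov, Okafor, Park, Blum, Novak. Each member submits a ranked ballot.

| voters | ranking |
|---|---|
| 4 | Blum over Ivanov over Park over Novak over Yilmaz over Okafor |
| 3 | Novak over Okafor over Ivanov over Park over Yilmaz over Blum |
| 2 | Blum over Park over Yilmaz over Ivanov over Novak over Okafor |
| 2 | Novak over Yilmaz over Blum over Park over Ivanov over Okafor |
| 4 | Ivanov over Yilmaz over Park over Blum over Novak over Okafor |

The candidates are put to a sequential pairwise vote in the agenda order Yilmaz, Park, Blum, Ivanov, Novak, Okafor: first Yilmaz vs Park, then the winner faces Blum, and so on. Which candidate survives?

Blum

Round 1: Yilmaz vs Park — 6–9, Park advances.
Round 2: Park vs Blum — 7–8, Blum advances.
Round 3: Blum vs Ivanov — 8–7, Blum advances.
Round 4: Blum vs Novak — 10–5, Blum advances.
Round 5: Blum vs Okafor — 12–3, Blum advances.
The agenda winner is Blum.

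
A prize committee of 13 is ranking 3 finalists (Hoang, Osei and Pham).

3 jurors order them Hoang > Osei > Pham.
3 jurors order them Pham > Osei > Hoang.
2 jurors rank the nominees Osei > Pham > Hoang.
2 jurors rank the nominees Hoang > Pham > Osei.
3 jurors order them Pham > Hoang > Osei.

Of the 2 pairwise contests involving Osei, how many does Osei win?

0

Osei against each rival (13 jurors):
Osei vs Hoang: Hoang wins 8–5.
Osei vs Pham: 3+2 = 5 for Osei, 8 for Pham — Pham by 8–5.
Osei beats no one; loses to Hoang, Pham — 0 pairwise wins.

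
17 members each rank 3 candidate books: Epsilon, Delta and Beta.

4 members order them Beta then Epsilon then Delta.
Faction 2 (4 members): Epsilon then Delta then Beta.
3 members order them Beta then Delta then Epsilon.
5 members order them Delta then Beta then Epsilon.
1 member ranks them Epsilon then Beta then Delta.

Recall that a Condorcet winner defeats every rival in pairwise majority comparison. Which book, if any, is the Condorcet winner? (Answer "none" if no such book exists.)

none

Head-to-head results (17 members):
Epsilon vs Delta: 9 to 8, Epsilon.
Epsilon vs Beta: Epsilon is ranked higher on 4+1 = 5 ballots, Beta on 12. Beta wins 12–5.
Delta vs Beta: Delta preferred on 4+5 = 9 ballots; Delta wins 9–8.
Every book loses at least once (Epsilon loses to Beta; Delta loses to Epsilon; Beta loses to Delta). The majority relation contains the cycle Epsilon beats Delta beats Beta beats Epsilon, so there is no Condorcet winner.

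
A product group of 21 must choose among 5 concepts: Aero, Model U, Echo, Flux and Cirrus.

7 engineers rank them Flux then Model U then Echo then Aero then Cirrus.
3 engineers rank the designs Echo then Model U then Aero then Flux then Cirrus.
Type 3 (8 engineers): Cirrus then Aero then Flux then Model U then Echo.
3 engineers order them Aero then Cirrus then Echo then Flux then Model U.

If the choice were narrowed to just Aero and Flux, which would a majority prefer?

Ballots ranking Aero above Flux: 3 + 8 + 3 = 14.
Ballots ranking Flux above Aero: 21 − 14 = 7.
Aero wins the head-to-head 14–7.

Aero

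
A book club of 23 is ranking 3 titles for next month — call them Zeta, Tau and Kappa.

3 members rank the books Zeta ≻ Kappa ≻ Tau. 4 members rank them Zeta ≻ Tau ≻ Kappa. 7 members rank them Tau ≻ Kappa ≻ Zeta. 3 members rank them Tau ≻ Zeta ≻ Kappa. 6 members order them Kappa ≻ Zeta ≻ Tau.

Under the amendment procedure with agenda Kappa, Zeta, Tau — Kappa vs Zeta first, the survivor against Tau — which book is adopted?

Tau

Round 1: Kappa vs Zeta — 13–10, Kappa advances.
Round 2: Kappa vs Tau — 9–14, Tau advances.
The agenda winner is Tau.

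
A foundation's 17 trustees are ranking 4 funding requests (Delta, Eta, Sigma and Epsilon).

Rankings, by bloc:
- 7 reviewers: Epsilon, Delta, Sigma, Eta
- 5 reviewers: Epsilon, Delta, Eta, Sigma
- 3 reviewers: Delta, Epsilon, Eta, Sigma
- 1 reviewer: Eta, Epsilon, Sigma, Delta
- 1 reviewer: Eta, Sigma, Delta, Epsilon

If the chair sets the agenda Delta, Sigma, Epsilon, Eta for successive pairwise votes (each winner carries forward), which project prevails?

Round 1: Delta vs Sigma — 15–2, Delta advances.
Round 2: Delta vs Epsilon — 4–13, Epsilon advances.
Round 3: Epsilon vs Eta — 15–2, Epsilon advances.
The agenda winner is Epsilon.

Epsilon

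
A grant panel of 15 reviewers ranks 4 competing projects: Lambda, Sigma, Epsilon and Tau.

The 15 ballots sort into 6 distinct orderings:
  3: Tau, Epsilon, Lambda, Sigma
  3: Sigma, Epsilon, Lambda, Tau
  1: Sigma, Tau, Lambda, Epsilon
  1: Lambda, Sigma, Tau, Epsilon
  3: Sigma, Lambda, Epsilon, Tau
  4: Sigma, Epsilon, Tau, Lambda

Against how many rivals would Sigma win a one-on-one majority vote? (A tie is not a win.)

Sigma against each rival (15 reviewers):
Sigma vs Lambda: Sigma, 11–4.
Sigma–Epsilon: Sigma 12–3.
Sigma vs Tau: Sigma wins 12–3.
Sigma beats Lambda, Epsilon, Tau — 3 pairwise wins.

3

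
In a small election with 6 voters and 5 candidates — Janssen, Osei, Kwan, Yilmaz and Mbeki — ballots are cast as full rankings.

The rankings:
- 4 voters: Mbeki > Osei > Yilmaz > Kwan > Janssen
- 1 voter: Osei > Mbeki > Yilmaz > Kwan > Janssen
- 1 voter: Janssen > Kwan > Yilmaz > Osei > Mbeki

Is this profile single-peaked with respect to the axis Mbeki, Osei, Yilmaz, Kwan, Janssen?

Axis positions: Mbeki=1, Osei=2, Yilmaz=3, Kwan=4, Janssen=5.
Faction 1 (peak Mbeki at position 1): ranking walks positions 1-2-3-4-5, expanding outward from the peak — single-peaked.
Faction 2 (peak Osei at position 2): ranking walks positions 2-1-3-4-5, expanding outward from the peak — single-peaked.
Faction 3 (peak Janssen at position 5): ranking walks positions 5-4-3-2-1, expanding outward from the peak — single-peaked.
Every ranking is single-peaked on this axis.

yes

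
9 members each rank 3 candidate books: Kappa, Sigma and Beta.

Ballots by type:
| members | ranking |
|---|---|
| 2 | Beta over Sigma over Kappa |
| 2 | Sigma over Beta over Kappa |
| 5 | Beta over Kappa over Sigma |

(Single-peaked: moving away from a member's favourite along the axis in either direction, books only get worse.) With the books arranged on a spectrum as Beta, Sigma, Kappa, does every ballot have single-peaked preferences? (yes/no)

no

Axis positions: Beta=1, Sigma=2, Kappa=3.
Type 1 (peak Beta at position 1): ranking walks positions 1-2-3, expanding outward from the peak — single-peaked.
Type 2 (peak Sigma at position 2): ranking walks positions 2-1-3, expanding outward from the peak — single-peaked.
Type 3: ranking walks positions 1-3-2; Kappa is ranked above Sigma even though Sigma lies between Kappa and the peak Beta on the axis — preferences dip and rise again. Not single-peaked.
Type 3 violates single-peakedness, so the profile is not single-peaked on this axis.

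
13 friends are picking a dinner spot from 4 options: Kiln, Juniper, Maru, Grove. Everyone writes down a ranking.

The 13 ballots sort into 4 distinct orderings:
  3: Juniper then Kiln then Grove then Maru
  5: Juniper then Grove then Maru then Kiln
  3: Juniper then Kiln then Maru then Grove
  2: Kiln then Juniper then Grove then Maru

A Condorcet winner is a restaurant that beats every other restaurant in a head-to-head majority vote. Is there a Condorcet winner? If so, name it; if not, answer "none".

Head-to-head results (13 friends):
Kiln–Juniper: Juniper 11–2.
Kiln–Maru: Kiln 8–5.
Kiln vs Grove: Kiln, 8–5.
Juniper–Maru: Juniper 13–0.
Juniper vs Grove: Juniper wins 13–0.
Maru vs Grove: Grove, 10–3.
Only Juniper has no losses; Juniper is the Condorcet winner.

Juniper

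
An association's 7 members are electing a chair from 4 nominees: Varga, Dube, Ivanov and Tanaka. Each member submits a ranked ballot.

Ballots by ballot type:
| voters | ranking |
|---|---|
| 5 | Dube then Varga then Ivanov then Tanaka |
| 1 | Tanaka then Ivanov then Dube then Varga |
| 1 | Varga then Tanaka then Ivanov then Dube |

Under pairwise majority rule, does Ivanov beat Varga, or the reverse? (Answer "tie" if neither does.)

Ballots ranking Ivanov above Varga: 1.
Ballots ranking Varga above Ivanov: 7 − 1 = 6.
Varga wins the head-to-head 6–1.

Varga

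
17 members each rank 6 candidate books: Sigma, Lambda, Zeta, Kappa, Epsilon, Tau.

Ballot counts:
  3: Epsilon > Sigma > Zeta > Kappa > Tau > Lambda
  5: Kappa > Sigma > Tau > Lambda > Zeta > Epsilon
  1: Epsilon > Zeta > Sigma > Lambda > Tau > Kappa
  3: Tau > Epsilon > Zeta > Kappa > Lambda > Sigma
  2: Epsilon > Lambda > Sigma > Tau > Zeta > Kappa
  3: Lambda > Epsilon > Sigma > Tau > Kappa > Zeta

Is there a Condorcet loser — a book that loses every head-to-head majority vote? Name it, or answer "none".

none

Pairwise majorities:
Sigma–Lambda: Sigma 9–8.
Sigma vs Zeta: Sigma wins 13–4.
Sigma–Kappa: Sigma 9–8.
Sigma vs Epsilon: Epsilon, 12–5.
Sigma–Tau: Sigma 14–3.
Lambda vs Zeta: Lambda wins 10–7.
Lambda–Kappa: Kappa 11–6.
Lambda vs Epsilon: 8 to 9, Epsilon.
Lambda vs Tau: Lambda is ranked higher on 1+2+3 = 6 ballots, Tau on 11. Tau wins 11–6.
Zeta–Kappa: Zeta 9–8.
Zeta vs Epsilon: Zeta is ranked higher on 5 ballots, Epsilon on 12. Epsilon wins 12–5.
Zeta vs Tau: Tau, 13–4.
Kappa vs Epsilon: 5 to 12, Epsilon.
Kappa vs Tau: 8 to 9, Tau.
Epsilon vs Tau: 9 to 8, Epsilon.
Every book wins at least one matchup (Sigma beats Lambda; Lambda beats Zeta; Zeta beats Kappa; Kappa beats Lambda; Epsilon beats Sigma; Tau beats Lambda), so there is no Condorcet loser.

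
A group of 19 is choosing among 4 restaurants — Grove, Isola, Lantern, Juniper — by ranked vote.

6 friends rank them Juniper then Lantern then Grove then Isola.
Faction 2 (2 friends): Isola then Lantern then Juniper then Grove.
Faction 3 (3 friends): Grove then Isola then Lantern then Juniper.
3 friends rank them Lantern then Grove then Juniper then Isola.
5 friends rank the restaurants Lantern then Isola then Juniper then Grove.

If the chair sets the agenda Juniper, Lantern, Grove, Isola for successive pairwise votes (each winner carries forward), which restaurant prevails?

Lantern

Round 1: Juniper vs Lantern — 6–13, Lantern advances.
Round 2: Lantern vs Grove — 16–3, Lantern advances.
Round 3: Lantern vs Isola — 14–5, Lantern advances.
Lantern survives the agenda.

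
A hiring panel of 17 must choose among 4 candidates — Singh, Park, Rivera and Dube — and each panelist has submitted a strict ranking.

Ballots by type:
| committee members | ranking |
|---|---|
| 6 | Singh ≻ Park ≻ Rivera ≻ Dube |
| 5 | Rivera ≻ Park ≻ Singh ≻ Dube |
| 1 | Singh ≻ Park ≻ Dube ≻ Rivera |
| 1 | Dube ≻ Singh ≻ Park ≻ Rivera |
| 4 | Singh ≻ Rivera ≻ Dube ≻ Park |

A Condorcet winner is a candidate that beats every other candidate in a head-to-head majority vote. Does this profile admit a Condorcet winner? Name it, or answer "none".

Head-to-head results (17 committee members):
Singh vs Park: Singh is ranked higher on 6+1+1+4 = 12 ballots, Park on 5. Singh wins 12–5.
Singh vs Rivera: Singh is ranked higher on 6+1+1+4 = 12 ballots, Rivera on 5. Singh wins 12–5.
Singh vs Dube: Singh is ranked higher on 6+5+1+4 = 16 ballots, Dube on 1. Singh wins 16–1.
Park vs Rivera: Park is ranked higher on 6+1+1 = 8 ballots, Rivera on 9. Rivera wins 9–8.
Park vs Dube: 6+5+1 = 12 for Park, 5 for Dube — Park by 12–5.
Rivera vs Dube: 6+5+4 = 15 for Rivera, 2 for Dube — Rivera by 15–2.
Singh defeats every rival head-to-head and is the Condorcet winner.

Singh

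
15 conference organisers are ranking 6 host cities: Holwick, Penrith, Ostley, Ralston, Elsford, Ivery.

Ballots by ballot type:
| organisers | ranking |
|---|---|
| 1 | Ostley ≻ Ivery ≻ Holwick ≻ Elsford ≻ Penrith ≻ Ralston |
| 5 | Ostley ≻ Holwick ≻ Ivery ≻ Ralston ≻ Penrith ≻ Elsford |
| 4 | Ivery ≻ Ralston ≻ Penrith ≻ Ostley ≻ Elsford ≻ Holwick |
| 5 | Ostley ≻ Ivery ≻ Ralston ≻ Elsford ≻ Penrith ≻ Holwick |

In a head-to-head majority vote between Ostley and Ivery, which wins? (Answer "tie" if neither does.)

Ballots ranking Ostley above Ivery: 1 + 5 + 5 = 11.
Ballots ranking Ivery above Ostley: 15 − 11 = 4.
Ostley wins the head-to-head 11–4.

Ostley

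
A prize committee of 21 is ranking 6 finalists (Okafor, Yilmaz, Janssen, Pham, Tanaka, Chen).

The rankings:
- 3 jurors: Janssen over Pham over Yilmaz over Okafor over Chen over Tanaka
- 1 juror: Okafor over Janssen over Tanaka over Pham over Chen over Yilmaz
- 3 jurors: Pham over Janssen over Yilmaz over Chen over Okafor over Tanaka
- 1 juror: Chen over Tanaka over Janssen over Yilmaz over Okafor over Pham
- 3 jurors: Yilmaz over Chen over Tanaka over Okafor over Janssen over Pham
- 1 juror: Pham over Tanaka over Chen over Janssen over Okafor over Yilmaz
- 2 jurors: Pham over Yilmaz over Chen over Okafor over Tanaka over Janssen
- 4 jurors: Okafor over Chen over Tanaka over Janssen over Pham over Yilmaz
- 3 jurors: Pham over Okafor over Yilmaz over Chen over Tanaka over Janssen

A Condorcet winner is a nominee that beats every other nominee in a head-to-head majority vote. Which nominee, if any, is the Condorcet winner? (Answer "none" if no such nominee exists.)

Head-to-head results (21 jurors):
Okafor vs Yilmaz: Okafor preferred on 1+1+4+3 = 9 ballots; Yilmaz wins 12–9.
Okafor vs Janssen: Okafor preferred on 1+3+2+4+3 = 13 ballots; Okafor wins 13–8.
Okafor vs Pham: 9 to 12, Pham.
Okafor vs Tanaka: 16 to 5, Okafor.
Okafor vs Chen: Okafor preferred on 3+1+4+3 = 11 ballots; Okafor wins 11–10.
Yilmaz vs Janssen: 8 to 13, Janssen.
Yilmaz vs Pham: Yilmaz is ranked higher on 1+3 = 4 ballots, Pham on 17. Pham wins 17–4.
Yilmaz vs Tanaka: Yilmaz preferred on 3+3+3+2+3 = 14 ballots; Yilmaz wins 14–7.
Yilmaz vs Chen: Yilmaz is ranked higher on 3+3+3+2+3 = 14 ballots, Chen on 7. Yilmaz wins 14–7.
Janssen vs Pham: 12 to 9, Janssen.
Janssen vs Tanaka: 3+1+3 = 7 for Janssen, 14 for Tanaka — Tanaka by 14–7.
Janssen vs Chen: 7 to 14, Chen.
Pham vs Tanaka: Pham preferred on 3+3+1+2+3 = 12 ballots; Pham wins 12–9.
Pham vs Chen: Pham preferred on 3+1+3+1+2+3 = 13 ballots; Pham wins 13–8.
Tanaka vs Chen: 1+1 = 2 for Tanaka, 19 for Chen — Chen by 19–2.
No nominee is unbeaten: Okafor loses to Yilmaz; Yilmaz loses to Janssen; Janssen loses to Okafor; Pham loses to Janssen; Tanaka loses to Okafor; Chen loses to Okafor. In particular Okafor → Janssen → Yilmaz → Okafor is a majority cycle — no Condorcet winner exists.

none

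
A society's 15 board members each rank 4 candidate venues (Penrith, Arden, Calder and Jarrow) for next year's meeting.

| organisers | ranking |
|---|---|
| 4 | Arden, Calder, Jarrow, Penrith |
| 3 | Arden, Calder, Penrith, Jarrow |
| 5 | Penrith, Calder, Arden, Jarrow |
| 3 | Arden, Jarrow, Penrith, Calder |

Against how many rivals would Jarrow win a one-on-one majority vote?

0

Jarrow against each rival (15 organisers):
Jarrow vs Penrith: Penrith wins 8–7.
Jarrow vs Arden: Jarrow is ranked higher on 0 ballots, Arden on 15. Arden wins 15–0.
Jarrow vs Calder: 3 to 12, Calder.
Jarrow beats no one; loses to Penrith, Arden, Calder — 0 pairwise wins.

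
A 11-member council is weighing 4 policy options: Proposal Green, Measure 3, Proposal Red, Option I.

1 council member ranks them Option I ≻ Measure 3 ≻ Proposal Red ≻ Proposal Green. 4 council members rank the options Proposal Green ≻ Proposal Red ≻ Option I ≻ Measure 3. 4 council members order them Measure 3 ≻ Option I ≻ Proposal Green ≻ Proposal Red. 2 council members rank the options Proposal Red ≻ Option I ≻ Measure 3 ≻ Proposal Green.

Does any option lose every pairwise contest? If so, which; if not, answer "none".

none

Head-to-head results (11 council members):
Proposal Green–Measure 3: Measure 3 7–4.
Proposal Green vs Proposal Red: 4+4 = 8 for Proposal Green, 3 for Proposal Red — Proposal Green by 8–3.
Proposal Green vs Option I: 4 to 7, Option I.
Measure 3 vs Proposal Red: Measure 3 is ranked higher on 1+4 = 5 ballots, Proposal Red on 6. Proposal Red wins 6–5.
Measure 3 vs Option I: Option I, 7–4.
Proposal Red vs Option I: Proposal Red, 6–5.
No option is winless: Proposal Green beats Proposal Red; Measure 3 beats Proposal Green; Proposal Red beats Measure 3; Option I beats Proposal Green. There is no Condorcet loser.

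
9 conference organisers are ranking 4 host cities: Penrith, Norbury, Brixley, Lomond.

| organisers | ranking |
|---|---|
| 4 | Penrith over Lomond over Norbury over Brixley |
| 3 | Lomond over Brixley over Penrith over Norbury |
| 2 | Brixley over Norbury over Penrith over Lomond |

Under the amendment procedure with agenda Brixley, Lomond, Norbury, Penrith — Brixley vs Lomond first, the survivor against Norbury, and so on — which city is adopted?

Penrith

Round 1: Brixley vs Lomond — 2–7, Lomond advances.
Round 2: Lomond vs Norbury — 7–2, Lomond advances.
Round 3: Lomond vs Penrith — 3–6, Penrith advances.
The agenda winner is Penrith.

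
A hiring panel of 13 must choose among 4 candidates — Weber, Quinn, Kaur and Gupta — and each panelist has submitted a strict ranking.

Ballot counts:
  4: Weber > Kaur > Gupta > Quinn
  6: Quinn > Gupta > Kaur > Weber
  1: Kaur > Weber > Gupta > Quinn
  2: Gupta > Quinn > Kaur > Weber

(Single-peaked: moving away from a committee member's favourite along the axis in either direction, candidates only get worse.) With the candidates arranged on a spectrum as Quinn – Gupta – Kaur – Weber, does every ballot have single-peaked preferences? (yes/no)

Axis positions: Quinn=1, Gupta=2, Kaur=3, Weber=4.
Faction 1 (peak Weber at position 4): ranking walks positions 4-3-2-1, expanding outward from the peak — single-peaked.
Faction 2 (peak Quinn at position 1): ranking walks positions 1-2-3-4, expanding outward from the peak — single-peaked.
Faction 3 (peak Kaur at position 3): ranking walks positions 3-4-2-1, expanding outward from the peak — single-peaked.
Faction 4 (peak Gupta at position 2): ranking walks positions 2-1-3-4, expanding outward from the peak — single-peaked.
Every ranking is single-peaked on this axis.

yes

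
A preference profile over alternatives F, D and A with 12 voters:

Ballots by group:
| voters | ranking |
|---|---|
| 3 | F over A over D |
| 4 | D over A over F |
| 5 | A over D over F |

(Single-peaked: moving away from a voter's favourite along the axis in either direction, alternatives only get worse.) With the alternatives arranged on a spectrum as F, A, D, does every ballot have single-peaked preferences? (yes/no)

Axis positions: F=1, A=2, D=3.
Group 1 (peak F at position 1): ranking walks positions 1-2-3, expanding outward from the peak — single-peaked.
Group 2 (peak D at position 3): ranking walks positions 3-2-1, expanding outward from the peak — single-peaked.
Group 3 (peak A at position 2): ranking walks positions 2-3-1, expanding outward from the peak — single-peaked.
Every ranking is single-peaked on this axis.

yes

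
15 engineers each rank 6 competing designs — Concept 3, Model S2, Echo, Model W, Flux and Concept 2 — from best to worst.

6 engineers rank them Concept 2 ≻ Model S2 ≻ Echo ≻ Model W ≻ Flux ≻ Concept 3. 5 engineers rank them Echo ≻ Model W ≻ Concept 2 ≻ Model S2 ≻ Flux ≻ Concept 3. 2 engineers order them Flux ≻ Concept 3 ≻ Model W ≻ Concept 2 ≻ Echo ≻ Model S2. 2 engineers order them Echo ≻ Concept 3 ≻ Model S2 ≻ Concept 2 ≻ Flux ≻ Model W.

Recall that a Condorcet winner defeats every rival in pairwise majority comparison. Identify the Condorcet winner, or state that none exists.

Head-to-head results (15 engineers):
Concept 3 vs Model S2: Model S2, 11–4.
Concept 3 vs Echo: Echo, 13–2.
Concept 3 vs Model W: Model W wins 11–4.
Concept 3–Flux: Flux 13–2.
Concept 3 vs Concept 2: Concept 2 wins 11–4.
Model S2 vs Echo: Echo wins 9–6.
Model S2 vs Model W: Model S2, 8–7.
Model S2 vs Flux: Model S2 wins 13–2.
Model S2 vs Concept 2: Concept 2, 13–2.
Echo vs Model W: Echo, 13–2.
Echo–Flux: Echo 13–2.
Echo vs Concept 2: Concept 2 wins 8–7.
Model W–Flux: Model W 11–4.
Model W vs Concept 2: Concept 2 wins 8–7.
Flux vs Concept 2: Concept 2, 13–2.
Only Concept 2 has no losses; Concept 2 is the Condorcet winner.

Concept 2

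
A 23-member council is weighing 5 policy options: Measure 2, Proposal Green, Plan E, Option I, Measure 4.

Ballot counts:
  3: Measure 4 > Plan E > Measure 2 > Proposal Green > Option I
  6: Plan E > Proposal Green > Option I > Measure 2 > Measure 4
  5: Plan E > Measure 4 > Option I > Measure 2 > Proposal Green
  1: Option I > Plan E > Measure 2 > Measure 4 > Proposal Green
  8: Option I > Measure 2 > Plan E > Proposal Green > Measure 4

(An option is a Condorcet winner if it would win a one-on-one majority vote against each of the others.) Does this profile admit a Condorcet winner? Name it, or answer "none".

Head-to-head results (23 council members):
Measure 2 vs Proposal Green: Measure 2 is ranked higher on 3+5+1+8 = 17 ballots, Proposal Green on 6. Measure 2 wins 17–6.
Measure 2 vs Plan E: Measure 2 is ranked higher on 8 ballots, Plan E on 15. Plan E wins 15–8.
Measure 2 vs Option I: 3 to 20, Option I.
Measure 2 vs Measure 4: Measure 2 is ranked higher on 6+1+8 = 15 ballots, Measure 4 on 8. Measure 2 wins 15–8.
Proposal Green vs Plan E: Proposal Green is ranked higher on 0 ballots, Plan E on 23. Plan E wins 23–0.
Proposal Green vs Option I: 3+6 = 9 for Proposal Green, 14 for Option I — Option I by 14–9.
Proposal Green vs Measure 4: 6+8 = 14 for Proposal Green, 9 for Measure 4 — Proposal Green by 14–9.
Plan E vs Option I: Plan E is ranked higher on 3+6+5 = 14 ballots, Option I on 9. Plan E wins 14–9.
Plan E vs Measure 4: Plan E is ranked higher on 6+5+1+8 = 20 ballots, Measure 4 on 3. Plan E wins 20–3.
Option I vs Measure 4: Option I preferred on 6+1+8 = 15 ballots; Option I wins 15–8.
Plan E defeats every rival head-to-head and is the Condorcet winner.

Plan E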